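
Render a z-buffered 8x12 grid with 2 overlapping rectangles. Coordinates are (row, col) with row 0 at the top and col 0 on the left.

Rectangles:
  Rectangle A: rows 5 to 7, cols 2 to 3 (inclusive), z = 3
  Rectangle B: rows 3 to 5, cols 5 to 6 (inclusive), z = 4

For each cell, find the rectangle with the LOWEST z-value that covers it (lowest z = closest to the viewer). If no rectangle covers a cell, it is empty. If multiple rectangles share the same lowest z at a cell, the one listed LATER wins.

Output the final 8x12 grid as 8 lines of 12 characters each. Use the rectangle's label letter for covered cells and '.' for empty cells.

............
............
............
.....BB.....
.....BB.....
..AA.BB.....
..AA........
..AA........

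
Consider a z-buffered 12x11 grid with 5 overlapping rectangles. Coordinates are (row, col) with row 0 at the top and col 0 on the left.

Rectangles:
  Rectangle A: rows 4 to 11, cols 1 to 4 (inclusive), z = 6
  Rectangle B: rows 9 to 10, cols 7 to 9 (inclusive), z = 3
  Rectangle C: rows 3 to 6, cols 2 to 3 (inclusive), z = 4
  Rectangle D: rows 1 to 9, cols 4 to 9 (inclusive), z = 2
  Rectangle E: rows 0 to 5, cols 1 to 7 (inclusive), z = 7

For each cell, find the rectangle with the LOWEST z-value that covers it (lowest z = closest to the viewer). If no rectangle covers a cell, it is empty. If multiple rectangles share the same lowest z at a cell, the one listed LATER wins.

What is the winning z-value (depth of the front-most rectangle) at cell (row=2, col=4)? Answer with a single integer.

Answer: 2

Derivation:
Check cell (2,4):
  A: rows 4-11 cols 1-4 -> outside (row miss)
  B: rows 9-10 cols 7-9 -> outside (row miss)
  C: rows 3-6 cols 2-3 -> outside (row miss)
  D: rows 1-9 cols 4-9 z=2 -> covers; best now D (z=2)
  E: rows 0-5 cols 1-7 z=7 -> covers; best now D (z=2)
Winner: D at z=2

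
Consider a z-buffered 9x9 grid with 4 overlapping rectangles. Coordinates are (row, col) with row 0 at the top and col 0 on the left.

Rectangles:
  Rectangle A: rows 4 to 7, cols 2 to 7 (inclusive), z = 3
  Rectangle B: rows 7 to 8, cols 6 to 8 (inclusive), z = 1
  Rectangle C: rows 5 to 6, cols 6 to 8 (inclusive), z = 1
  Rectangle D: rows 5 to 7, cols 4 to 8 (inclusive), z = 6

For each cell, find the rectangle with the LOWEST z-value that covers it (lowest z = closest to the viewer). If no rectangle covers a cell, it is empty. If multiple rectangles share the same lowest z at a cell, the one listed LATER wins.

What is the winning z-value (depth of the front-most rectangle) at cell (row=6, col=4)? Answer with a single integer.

Check cell (6,4):
  A: rows 4-7 cols 2-7 z=3 -> covers; best now A (z=3)
  B: rows 7-8 cols 6-8 -> outside (row miss)
  C: rows 5-6 cols 6-8 -> outside (col miss)
  D: rows 5-7 cols 4-8 z=6 -> covers; best now A (z=3)
Winner: A at z=3

Answer: 3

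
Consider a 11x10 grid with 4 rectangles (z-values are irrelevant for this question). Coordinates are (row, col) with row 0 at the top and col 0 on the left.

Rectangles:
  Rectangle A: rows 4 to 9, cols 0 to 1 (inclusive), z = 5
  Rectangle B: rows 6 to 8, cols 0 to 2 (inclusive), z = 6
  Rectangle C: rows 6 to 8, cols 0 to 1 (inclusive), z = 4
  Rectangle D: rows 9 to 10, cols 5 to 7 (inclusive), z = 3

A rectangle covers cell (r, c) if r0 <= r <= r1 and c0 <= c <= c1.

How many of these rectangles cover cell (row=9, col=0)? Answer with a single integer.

Check cell (9,0):
  A: rows 4-9 cols 0-1 -> covers
  B: rows 6-8 cols 0-2 -> outside (row miss)
  C: rows 6-8 cols 0-1 -> outside (row miss)
  D: rows 9-10 cols 5-7 -> outside (col miss)
Count covering = 1

Answer: 1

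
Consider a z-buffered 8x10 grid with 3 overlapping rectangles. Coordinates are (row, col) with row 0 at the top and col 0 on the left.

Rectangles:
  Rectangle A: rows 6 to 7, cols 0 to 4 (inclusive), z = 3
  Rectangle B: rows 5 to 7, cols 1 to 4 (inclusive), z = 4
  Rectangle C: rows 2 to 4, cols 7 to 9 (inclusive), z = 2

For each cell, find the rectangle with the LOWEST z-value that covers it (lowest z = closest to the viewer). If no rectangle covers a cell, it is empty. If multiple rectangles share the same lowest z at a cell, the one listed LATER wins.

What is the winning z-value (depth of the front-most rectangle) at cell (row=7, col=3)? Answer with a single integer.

Check cell (7,3):
  A: rows 6-7 cols 0-4 z=3 -> covers; best now A (z=3)
  B: rows 5-7 cols 1-4 z=4 -> covers; best now A (z=3)
  C: rows 2-4 cols 7-9 -> outside (row miss)
Winner: A at z=3

Answer: 3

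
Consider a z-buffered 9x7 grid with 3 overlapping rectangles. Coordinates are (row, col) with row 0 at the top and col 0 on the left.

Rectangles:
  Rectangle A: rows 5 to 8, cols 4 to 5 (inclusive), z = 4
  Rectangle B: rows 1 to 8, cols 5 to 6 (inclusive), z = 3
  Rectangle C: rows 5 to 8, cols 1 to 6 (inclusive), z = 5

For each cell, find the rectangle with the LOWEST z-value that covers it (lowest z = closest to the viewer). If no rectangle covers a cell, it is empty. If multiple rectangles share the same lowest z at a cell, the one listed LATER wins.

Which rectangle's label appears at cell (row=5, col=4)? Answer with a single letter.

Answer: A

Derivation:
Check cell (5,4):
  A: rows 5-8 cols 4-5 z=4 -> covers; best now A (z=4)
  B: rows 1-8 cols 5-6 -> outside (col miss)
  C: rows 5-8 cols 1-6 z=5 -> covers; best now A (z=4)
Winner: A at z=4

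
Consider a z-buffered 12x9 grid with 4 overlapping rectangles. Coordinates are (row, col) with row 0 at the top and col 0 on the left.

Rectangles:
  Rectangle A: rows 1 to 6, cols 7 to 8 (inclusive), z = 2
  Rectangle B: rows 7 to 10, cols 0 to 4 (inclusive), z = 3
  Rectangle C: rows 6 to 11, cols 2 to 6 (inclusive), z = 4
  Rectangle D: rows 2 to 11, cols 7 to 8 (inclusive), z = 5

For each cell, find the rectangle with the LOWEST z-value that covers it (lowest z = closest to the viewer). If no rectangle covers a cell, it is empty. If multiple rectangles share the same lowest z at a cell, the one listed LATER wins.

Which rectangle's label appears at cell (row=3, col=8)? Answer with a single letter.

Check cell (3,8):
  A: rows 1-6 cols 7-8 z=2 -> covers; best now A (z=2)
  B: rows 7-10 cols 0-4 -> outside (row miss)
  C: rows 6-11 cols 2-6 -> outside (row miss)
  D: rows 2-11 cols 7-8 z=5 -> covers; best now A (z=2)
Winner: A at z=2

Answer: A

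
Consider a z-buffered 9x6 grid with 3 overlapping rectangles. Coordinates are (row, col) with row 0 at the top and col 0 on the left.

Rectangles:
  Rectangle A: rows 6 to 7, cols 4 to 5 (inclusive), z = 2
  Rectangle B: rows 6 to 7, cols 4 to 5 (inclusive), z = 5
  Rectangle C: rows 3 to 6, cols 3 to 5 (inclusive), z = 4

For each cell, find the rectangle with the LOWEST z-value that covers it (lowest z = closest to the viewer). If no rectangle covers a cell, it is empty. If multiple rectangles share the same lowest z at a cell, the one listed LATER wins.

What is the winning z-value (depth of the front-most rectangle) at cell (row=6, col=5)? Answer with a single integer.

Answer: 2

Derivation:
Check cell (6,5):
  A: rows 6-7 cols 4-5 z=2 -> covers; best now A (z=2)
  B: rows 6-7 cols 4-5 z=5 -> covers; best now A (z=2)
  C: rows 3-6 cols 3-5 z=4 -> covers; best now A (z=2)
Winner: A at z=2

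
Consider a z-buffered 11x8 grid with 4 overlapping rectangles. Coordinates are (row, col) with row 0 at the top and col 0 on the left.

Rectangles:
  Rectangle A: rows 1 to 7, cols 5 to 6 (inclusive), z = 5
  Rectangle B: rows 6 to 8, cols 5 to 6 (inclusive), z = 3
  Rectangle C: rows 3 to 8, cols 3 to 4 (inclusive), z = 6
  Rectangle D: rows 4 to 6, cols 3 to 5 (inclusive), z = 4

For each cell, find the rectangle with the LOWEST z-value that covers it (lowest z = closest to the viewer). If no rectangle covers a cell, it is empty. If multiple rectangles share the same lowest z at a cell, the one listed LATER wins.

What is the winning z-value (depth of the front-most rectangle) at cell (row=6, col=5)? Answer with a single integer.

Check cell (6,5):
  A: rows 1-7 cols 5-6 z=5 -> covers; best now A (z=5)
  B: rows 6-8 cols 5-6 z=3 -> covers; best now B (z=3)
  C: rows 3-8 cols 3-4 -> outside (col miss)
  D: rows 4-6 cols 3-5 z=4 -> covers; best now B (z=3)
Winner: B at z=3

Answer: 3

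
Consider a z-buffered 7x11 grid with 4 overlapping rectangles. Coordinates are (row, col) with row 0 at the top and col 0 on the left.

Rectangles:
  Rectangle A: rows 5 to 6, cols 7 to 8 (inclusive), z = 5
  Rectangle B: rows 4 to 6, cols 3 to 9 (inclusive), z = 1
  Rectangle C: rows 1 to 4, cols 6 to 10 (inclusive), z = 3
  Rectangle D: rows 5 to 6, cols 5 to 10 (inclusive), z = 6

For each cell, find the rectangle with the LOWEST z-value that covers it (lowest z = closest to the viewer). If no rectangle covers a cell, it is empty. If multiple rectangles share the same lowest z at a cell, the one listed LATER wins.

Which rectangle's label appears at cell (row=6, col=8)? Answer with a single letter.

Answer: B

Derivation:
Check cell (6,8):
  A: rows 5-6 cols 7-8 z=5 -> covers; best now A (z=5)
  B: rows 4-6 cols 3-9 z=1 -> covers; best now B (z=1)
  C: rows 1-4 cols 6-10 -> outside (row miss)
  D: rows 5-6 cols 5-10 z=6 -> covers; best now B (z=1)
Winner: B at z=1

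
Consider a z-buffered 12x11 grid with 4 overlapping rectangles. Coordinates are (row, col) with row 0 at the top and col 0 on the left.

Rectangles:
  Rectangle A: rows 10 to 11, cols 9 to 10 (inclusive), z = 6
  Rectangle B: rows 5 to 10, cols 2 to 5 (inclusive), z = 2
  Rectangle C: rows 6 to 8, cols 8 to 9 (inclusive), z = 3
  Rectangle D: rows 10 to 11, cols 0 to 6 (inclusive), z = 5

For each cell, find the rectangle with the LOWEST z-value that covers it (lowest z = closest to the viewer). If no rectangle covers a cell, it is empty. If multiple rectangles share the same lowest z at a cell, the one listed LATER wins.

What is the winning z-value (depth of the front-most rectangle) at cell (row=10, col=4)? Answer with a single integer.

Check cell (10,4):
  A: rows 10-11 cols 9-10 -> outside (col miss)
  B: rows 5-10 cols 2-5 z=2 -> covers; best now B (z=2)
  C: rows 6-8 cols 8-9 -> outside (row miss)
  D: rows 10-11 cols 0-6 z=5 -> covers; best now B (z=2)
Winner: B at z=2

Answer: 2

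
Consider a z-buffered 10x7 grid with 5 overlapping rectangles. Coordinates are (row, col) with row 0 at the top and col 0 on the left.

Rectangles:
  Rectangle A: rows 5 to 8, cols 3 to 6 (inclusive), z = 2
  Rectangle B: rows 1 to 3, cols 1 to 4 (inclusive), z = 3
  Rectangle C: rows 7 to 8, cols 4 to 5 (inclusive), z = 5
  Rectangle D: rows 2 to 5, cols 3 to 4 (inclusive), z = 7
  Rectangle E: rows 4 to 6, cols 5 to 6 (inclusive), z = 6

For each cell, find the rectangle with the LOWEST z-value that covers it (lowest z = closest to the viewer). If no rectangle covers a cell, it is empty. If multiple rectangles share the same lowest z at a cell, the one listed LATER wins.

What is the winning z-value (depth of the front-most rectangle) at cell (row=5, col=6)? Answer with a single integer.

Check cell (5,6):
  A: rows 5-8 cols 3-6 z=2 -> covers; best now A (z=2)
  B: rows 1-3 cols 1-4 -> outside (row miss)
  C: rows 7-8 cols 4-5 -> outside (row miss)
  D: rows 2-5 cols 3-4 -> outside (col miss)
  E: rows 4-6 cols 5-6 z=6 -> covers; best now A (z=2)
Winner: A at z=2

Answer: 2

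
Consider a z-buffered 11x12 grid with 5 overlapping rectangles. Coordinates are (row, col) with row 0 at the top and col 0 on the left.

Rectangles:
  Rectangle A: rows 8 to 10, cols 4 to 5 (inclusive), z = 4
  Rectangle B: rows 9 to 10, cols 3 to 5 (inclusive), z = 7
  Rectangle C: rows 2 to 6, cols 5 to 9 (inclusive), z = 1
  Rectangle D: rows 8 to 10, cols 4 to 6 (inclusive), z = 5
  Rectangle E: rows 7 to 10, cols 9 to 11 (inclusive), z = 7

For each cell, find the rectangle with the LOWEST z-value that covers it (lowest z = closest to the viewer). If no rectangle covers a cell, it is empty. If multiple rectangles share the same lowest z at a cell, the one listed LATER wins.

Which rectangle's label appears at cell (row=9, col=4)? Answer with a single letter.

Check cell (9,4):
  A: rows 8-10 cols 4-5 z=4 -> covers; best now A (z=4)
  B: rows 9-10 cols 3-5 z=7 -> covers; best now A (z=4)
  C: rows 2-6 cols 5-9 -> outside (row miss)
  D: rows 8-10 cols 4-6 z=5 -> covers; best now A (z=4)
  E: rows 7-10 cols 9-11 -> outside (col miss)
Winner: A at z=4

Answer: A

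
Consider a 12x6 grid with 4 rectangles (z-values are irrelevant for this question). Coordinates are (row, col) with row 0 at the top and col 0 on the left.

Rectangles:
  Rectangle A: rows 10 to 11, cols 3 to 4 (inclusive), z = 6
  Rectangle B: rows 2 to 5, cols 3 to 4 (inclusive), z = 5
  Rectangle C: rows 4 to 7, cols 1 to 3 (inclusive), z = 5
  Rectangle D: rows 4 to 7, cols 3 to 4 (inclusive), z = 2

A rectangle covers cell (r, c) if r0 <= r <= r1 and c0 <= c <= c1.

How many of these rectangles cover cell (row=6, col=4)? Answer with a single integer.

Check cell (6,4):
  A: rows 10-11 cols 3-4 -> outside (row miss)
  B: rows 2-5 cols 3-4 -> outside (row miss)
  C: rows 4-7 cols 1-3 -> outside (col miss)
  D: rows 4-7 cols 3-4 -> covers
Count covering = 1

Answer: 1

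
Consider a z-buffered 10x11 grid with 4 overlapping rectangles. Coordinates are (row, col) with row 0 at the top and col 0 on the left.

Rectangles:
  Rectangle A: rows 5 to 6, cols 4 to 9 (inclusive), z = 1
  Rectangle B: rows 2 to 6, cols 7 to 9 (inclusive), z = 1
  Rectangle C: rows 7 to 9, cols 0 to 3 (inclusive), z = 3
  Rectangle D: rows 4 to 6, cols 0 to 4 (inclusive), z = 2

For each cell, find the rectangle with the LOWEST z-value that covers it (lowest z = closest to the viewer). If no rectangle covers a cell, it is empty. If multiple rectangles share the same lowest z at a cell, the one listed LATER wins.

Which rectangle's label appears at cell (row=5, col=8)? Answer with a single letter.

Answer: B

Derivation:
Check cell (5,8):
  A: rows 5-6 cols 4-9 z=1 -> covers; best now A (z=1)
  B: rows 2-6 cols 7-9 z=1 -> covers; best now B (z=1)
  C: rows 7-9 cols 0-3 -> outside (row miss)
  D: rows 4-6 cols 0-4 -> outside (col miss)
Winner: B at z=1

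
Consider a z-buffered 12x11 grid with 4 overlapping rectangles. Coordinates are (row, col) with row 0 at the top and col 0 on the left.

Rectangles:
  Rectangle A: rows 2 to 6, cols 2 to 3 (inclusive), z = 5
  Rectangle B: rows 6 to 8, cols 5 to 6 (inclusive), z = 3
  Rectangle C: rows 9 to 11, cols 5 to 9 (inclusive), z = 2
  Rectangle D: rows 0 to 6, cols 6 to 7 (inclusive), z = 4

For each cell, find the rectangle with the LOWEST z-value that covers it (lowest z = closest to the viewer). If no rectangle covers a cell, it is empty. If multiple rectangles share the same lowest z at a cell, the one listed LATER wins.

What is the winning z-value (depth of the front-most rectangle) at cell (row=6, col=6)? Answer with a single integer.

Answer: 3

Derivation:
Check cell (6,6):
  A: rows 2-6 cols 2-3 -> outside (col miss)
  B: rows 6-8 cols 5-6 z=3 -> covers; best now B (z=3)
  C: rows 9-11 cols 5-9 -> outside (row miss)
  D: rows 0-6 cols 6-7 z=4 -> covers; best now B (z=3)
Winner: B at z=3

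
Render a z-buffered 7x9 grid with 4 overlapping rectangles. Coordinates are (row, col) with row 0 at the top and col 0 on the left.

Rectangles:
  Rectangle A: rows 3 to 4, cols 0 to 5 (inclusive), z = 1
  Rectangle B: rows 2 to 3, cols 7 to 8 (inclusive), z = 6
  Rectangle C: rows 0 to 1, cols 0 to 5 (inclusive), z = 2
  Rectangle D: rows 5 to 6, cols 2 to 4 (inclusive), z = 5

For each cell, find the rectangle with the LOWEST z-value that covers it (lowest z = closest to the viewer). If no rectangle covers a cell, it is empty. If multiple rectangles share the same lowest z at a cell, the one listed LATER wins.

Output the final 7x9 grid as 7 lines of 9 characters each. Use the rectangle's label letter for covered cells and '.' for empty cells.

CCCCCC...
CCCCCC...
.......BB
AAAAAA.BB
AAAAAA...
..DDD....
..DDD....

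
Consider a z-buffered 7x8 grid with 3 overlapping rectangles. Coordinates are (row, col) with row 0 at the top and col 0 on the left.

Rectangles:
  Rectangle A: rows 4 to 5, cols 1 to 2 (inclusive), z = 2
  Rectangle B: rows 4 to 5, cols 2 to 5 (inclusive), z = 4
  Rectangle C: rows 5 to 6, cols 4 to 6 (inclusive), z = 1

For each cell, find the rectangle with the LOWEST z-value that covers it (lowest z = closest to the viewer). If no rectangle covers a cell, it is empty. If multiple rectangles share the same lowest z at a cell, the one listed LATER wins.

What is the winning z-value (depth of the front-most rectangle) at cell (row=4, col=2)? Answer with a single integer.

Check cell (4,2):
  A: rows 4-5 cols 1-2 z=2 -> covers; best now A (z=2)
  B: rows 4-5 cols 2-5 z=4 -> covers; best now A (z=2)
  C: rows 5-6 cols 4-6 -> outside (row miss)
Winner: A at z=2

Answer: 2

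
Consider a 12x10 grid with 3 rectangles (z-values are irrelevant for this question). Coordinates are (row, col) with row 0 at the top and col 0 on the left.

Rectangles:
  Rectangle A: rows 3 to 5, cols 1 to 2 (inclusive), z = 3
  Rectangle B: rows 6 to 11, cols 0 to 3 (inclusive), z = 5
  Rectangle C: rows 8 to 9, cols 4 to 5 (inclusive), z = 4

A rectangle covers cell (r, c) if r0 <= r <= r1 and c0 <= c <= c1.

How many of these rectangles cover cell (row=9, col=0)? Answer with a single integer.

Check cell (9,0):
  A: rows 3-5 cols 1-2 -> outside (row miss)
  B: rows 6-11 cols 0-3 -> covers
  C: rows 8-9 cols 4-5 -> outside (col miss)
Count covering = 1

Answer: 1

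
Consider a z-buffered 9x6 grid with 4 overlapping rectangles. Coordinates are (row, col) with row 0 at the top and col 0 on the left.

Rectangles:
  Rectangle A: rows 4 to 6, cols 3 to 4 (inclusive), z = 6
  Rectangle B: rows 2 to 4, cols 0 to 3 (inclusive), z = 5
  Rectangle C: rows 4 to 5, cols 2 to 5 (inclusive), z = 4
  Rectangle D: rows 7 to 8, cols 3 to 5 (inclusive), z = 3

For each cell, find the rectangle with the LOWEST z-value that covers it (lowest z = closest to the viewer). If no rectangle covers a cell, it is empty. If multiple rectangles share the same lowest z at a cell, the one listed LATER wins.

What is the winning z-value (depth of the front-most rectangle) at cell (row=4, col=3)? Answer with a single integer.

Check cell (4,3):
  A: rows 4-6 cols 3-4 z=6 -> covers; best now A (z=6)
  B: rows 2-4 cols 0-3 z=5 -> covers; best now B (z=5)
  C: rows 4-5 cols 2-5 z=4 -> covers; best now C (z=4)
  D: rows 7-8 cols 3-5 -> outside (row miss)
Winner: C at z=4

Answer: 4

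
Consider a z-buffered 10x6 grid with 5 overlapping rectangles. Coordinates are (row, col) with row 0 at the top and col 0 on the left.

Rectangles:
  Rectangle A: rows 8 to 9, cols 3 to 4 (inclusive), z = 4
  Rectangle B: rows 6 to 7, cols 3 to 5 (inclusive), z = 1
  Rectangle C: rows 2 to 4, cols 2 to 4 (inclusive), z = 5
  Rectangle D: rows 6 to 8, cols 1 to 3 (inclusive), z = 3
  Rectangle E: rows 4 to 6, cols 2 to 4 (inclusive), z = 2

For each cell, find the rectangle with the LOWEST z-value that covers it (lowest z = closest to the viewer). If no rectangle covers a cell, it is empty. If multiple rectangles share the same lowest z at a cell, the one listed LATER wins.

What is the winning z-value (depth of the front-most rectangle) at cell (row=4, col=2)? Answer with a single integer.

Check cell (4,2):
  A: rows 8-9 cols 3-4 -> outside (row miss)
  B: rows 6-7 cols 3-5 -> outside (row miss)
  C: rows 2-4 cols 2-4 z=5 -> covers; best now C (z=5)
  D: rows 6-8 cols 1-3 -> outside (row miss)
  E: rows 4-6 cols 2-4 z=2 -> covers; best now E (z=2)
Winner: E at z=2

Answer: 2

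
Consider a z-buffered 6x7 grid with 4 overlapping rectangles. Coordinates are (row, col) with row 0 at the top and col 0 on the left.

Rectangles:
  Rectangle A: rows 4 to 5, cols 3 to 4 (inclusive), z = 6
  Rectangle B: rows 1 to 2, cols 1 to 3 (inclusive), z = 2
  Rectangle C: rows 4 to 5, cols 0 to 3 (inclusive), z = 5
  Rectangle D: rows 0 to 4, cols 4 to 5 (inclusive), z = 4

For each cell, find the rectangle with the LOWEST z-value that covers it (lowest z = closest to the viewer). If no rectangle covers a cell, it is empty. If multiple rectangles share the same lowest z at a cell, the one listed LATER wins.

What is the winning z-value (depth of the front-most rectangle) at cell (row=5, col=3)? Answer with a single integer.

Check cell (5,3):
  A: rows 4-5 cols 3-4 z=6 -> covers; best now A (z=6)
  B: rows 1-2 cols 1-3 -> outside (row miss)
  C: rows 4-5 cols 0-3 z=5 -> covers; best now C (z=5)
  D: rows 0-4 cols 4-5 -> outside (row miss)
Winner: C at z=5

Answer: 5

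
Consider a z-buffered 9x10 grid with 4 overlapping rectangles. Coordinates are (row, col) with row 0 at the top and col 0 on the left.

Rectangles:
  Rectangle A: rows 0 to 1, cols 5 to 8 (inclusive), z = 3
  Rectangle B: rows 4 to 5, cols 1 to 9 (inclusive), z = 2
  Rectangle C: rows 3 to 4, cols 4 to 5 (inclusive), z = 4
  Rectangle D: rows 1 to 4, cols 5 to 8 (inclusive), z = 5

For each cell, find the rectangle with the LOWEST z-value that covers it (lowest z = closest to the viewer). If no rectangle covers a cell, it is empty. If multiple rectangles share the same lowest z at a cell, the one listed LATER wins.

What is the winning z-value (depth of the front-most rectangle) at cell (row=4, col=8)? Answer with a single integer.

Answer: 2

Derivation:
Check cell (4,8):
  A: rows 0-1 cols 5-8 -> outside (row miss)
  B: rows 4-5 cols 1-9 z=2 -> covers; best now B (z=2)
  C: rows 3-4 cols 4-5 -> outside (col miss)
  D: rows 1-4 cols 5-8 z=5 -> covers; best now B (z=2)
Winner: B at z=2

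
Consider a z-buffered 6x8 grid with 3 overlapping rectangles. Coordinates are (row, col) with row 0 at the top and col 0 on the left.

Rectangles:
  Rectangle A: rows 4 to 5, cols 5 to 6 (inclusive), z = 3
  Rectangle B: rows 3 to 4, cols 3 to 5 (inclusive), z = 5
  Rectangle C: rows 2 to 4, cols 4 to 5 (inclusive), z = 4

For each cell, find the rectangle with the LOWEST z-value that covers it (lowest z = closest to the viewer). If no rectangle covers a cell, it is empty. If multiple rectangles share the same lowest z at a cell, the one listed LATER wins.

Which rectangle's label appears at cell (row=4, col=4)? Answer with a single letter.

Answer: C

Derivation:
Check cell (4,4):
  A: rows 4-5 cols 5-6 -> outside (col miss)
  B: rows 3-4 cols 3-5 z=5 -> covers; best now B (z=5)
  C: rows 2-4 cols 4-5 z=4 -> covers; best now C (z=4)
Winner: C at z=4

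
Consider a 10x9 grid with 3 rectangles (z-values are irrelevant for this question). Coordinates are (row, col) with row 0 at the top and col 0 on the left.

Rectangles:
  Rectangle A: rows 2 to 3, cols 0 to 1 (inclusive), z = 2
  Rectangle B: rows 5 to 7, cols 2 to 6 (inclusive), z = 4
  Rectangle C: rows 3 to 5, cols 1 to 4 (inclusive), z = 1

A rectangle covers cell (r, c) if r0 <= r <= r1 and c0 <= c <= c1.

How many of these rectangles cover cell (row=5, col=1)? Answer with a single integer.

Answer: 1

Derivation:
Check cell (5,1):
  A: rows 2-3 cols 0-1 -> outside (row miss)
  B: rows 5-7 cols 2-6 -> outside (col miss)
  C: rows 3-5 cols 1-4 -> covers
Count covering = 1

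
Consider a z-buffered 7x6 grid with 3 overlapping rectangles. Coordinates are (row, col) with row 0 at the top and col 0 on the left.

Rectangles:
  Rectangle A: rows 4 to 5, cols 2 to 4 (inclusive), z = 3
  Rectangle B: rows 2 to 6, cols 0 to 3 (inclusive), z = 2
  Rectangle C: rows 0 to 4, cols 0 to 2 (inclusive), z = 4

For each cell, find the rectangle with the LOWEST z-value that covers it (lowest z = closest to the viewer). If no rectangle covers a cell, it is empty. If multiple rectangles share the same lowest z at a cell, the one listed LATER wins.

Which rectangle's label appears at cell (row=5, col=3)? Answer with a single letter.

Answer: B

Derivation:
Check cell (5,3):
  A: rows 4-5 cols 2-4 z=3 -> covers; best now A (z=3)
  B: rows 2-6 cols 0-3 z=2 -> covers; best now B (z=2)
  C: rows 0-4 cols 0-2 -> outside (row miss)
Winner: B at z=2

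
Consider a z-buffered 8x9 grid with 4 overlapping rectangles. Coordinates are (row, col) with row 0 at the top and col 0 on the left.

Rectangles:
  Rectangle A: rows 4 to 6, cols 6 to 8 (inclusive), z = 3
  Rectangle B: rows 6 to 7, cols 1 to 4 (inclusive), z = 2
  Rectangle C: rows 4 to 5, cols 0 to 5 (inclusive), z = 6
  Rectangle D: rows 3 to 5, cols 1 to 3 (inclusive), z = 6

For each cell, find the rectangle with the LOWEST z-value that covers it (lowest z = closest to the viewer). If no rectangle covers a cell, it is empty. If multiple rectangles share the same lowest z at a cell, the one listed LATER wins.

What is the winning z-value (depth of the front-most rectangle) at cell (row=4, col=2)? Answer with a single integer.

Answer: 6

Derivation:
Check cell (4,2):
  A: rows 4-6 cols 6-8 -> outside (col miss)
  B: rows 6-7 cols 1-4 -> outside (row miss)
  C: rows 4-5 cols 0-5 z=6 -> covers; best now C (z=6)
  D: rows 3-5 cols 1-3 z=6 -> covers; best now D (z=6)
Winner: D at z=6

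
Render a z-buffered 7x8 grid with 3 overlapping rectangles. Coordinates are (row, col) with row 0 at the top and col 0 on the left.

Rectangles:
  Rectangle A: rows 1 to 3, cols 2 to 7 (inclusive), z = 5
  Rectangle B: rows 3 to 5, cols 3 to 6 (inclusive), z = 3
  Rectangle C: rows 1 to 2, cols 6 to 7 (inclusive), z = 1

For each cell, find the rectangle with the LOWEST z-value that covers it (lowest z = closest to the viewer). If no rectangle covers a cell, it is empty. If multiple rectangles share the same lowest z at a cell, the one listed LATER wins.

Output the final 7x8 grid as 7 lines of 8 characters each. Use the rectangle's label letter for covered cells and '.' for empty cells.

........
..AAAACC
..AAAACC
..ABBBBA
...BBBB.
...BBBB.
........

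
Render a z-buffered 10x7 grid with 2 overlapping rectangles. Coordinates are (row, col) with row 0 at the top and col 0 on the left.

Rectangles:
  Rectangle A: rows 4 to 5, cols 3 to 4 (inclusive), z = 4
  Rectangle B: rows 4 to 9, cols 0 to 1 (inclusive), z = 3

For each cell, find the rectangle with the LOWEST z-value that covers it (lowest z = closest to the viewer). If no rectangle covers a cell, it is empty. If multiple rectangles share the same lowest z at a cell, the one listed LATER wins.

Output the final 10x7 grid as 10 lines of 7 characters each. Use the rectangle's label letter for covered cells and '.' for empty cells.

.......
.......
.......
.......
BB.AA..
BB.AA..
BB.....
BB.....
BB.....
BB.....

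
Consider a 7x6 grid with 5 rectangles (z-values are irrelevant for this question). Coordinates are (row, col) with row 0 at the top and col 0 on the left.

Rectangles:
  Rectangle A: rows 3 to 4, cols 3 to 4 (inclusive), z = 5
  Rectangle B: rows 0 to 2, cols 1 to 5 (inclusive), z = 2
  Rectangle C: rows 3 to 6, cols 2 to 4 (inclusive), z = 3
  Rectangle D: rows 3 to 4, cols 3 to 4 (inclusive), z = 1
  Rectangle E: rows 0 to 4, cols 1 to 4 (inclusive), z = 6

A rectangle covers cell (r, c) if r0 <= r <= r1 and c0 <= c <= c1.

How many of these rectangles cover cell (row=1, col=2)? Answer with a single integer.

Answer: 2

Derivation:
Check cell (1,2):
  A: rows 3-4 cols 3-4 -> outside (row miss)
  B: rows 0-2 cols 1-5 -> covers
  C: rows 3-6 cols 2-4 -> outside (row miss)
  D: rows 3-4 cols 3-4 -> outside (row miss)
  E: rows 0-4 cols 1-4 -> covers
Count covering = 2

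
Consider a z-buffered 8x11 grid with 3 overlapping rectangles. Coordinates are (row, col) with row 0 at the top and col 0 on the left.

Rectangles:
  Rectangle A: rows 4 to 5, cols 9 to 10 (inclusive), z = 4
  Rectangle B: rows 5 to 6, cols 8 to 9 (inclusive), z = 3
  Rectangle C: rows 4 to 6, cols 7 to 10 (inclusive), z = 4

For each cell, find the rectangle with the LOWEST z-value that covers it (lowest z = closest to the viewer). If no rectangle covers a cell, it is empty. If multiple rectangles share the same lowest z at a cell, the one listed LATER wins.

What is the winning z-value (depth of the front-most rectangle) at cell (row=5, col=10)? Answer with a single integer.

Check cell (5,10):
  A: rows 4-5 cols 9-10 z=4 -> covers; best now A (z=4)
  B: rows 5-6 cols 8-9 -> outside (col miss)
  C: rows 4-6 cols 7-10 z=4 -> covers; best now C (z=4)
Winner: C at z=4

Answer: 4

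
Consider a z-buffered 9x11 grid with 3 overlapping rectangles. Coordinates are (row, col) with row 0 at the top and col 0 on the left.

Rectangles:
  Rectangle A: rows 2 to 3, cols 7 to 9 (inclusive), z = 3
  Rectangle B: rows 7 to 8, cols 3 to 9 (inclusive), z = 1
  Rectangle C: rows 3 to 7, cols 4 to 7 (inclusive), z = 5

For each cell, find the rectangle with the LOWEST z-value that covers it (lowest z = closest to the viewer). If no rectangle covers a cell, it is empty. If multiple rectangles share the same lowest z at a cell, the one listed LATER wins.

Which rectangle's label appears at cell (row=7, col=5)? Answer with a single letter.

Check cell (7,5):
  A: rows 2-3 cols 7-9 -> outside (row miss)
  B: rows 7-8 cols 3-9 z=1 -> covers; best now B (z=1)
  C: rows 3-7 cols 4-7 z=5 -> covers; best now B (z=1)
Winner: B at z=1

Answer: B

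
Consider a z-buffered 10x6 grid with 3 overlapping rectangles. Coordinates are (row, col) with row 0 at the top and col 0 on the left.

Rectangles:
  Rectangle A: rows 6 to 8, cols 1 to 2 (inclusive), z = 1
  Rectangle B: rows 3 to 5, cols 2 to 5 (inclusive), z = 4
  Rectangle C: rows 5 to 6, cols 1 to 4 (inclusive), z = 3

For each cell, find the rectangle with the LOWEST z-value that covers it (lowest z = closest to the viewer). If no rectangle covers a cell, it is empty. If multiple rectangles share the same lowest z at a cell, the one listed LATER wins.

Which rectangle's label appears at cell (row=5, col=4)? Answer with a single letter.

Answer: C

Derivation:
Check cell (5,4):
  A: rows 6-8 cols 1-2 -> outside (row miss)
  B: rows 3-5 cols 2-5 z=4 -> covers; best now B (z=4)
  C: rows 5-6 cols 1-4 z=3 -> covers; best now C (z=3)
Winner: C at z=3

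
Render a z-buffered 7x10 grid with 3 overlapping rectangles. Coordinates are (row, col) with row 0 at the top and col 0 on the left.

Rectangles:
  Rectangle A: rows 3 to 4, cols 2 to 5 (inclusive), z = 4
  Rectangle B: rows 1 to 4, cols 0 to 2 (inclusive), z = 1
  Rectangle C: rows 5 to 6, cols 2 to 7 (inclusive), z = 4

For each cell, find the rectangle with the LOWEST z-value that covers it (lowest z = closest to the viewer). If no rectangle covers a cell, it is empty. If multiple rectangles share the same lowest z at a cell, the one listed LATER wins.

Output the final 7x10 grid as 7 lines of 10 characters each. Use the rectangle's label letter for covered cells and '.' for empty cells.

..........
BBB.......
BBB.......
BBBAAA....
BBBAAA....
..CCCCCC..
..CCCCCC..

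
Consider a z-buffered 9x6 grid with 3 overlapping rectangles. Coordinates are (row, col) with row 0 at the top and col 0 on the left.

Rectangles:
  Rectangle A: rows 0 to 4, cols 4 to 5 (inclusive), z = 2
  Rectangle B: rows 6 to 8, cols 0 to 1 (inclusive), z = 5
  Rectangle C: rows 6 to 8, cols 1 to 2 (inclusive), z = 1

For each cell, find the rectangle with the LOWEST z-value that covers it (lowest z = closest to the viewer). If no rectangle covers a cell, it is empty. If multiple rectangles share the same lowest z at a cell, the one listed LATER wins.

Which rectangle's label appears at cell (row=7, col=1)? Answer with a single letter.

Check cell (7,1):
  A: rows 0-4 cols 4-5 -> outside (row miss)
  B: rows 6-8 cols 0-1 z=5 -> covers; best now B (z=5)
  C: rows 6-8 cols 1-2 z=1 -> covers; best now C (z=1)
Winner: C at z=1

Answer: C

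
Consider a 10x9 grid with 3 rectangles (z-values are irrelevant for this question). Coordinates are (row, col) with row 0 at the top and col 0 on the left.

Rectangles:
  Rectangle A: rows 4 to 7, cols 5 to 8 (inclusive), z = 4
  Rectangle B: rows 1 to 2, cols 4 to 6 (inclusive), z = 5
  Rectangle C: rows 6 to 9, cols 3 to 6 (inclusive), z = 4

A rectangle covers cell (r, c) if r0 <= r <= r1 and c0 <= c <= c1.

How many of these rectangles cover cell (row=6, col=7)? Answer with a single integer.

Check cell (6,7):
  A: rows 4-7 cols 5-8 -> covers
  B: rows 1-2 cols 4-6 -> outside (row miss)
  C: rows 6-9 cols 3-6 -> outside (col miss)
Count covering = 1

Answer: 1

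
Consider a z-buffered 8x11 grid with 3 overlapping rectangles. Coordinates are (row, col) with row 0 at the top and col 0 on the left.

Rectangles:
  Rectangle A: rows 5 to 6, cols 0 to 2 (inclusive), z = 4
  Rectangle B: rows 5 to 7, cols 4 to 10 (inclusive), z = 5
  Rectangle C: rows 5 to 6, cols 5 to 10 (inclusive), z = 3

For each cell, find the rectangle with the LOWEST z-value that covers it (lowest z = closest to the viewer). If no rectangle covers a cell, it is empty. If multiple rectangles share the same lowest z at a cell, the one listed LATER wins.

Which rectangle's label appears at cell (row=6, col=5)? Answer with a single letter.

Answer: C

Derivation:
Check cell (6,5):
  A: rows 5-6 cols 0-2 -> outside (col miss)
  B: rows 5-7 cols 4-10 z=5 -> covers; best now B (z=5)
  C: rows 5-6 cols 5-10 z=3 -> covers; best now C (z=3)
Winner: C at z=3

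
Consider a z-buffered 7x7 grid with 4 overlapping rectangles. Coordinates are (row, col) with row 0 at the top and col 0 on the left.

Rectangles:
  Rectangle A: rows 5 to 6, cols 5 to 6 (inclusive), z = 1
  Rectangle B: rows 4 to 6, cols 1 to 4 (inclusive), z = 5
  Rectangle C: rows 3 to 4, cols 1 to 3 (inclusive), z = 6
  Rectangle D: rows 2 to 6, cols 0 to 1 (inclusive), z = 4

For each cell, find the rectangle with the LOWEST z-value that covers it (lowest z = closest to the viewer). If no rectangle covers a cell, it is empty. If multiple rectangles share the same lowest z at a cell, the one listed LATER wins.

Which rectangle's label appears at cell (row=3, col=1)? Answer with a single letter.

Check cell (3,1):
  A: rows 5-6 cols 5-6 -> outside (row miss)
  B: rows 4-6 cols 1-4 -> outside (row miss)
  C: rows 3-4 cols 1-3 z=6 -> covers; best now C (z=6)
  D: rows 2-6 cols 0-1 z=4 -> covers; best now D (z=4)
Winner: D at z=4

Answer: D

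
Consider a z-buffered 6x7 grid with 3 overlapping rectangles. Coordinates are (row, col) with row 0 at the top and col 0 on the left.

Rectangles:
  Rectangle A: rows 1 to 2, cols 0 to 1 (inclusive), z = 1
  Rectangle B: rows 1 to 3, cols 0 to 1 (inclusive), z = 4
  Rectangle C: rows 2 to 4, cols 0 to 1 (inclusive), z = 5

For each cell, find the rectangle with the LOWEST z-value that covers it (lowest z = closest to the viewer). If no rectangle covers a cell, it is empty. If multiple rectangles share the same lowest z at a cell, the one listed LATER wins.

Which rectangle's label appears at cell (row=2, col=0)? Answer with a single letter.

Answer: A

Derivation:
Check cell (2,0):
  A: rows 1-2 cols 0-1 z=1 -> covers; best now A (z=1)
  B: rows 1-3 cols 0-1 z=4 -> covers; best now A (z=1)
  C: rows 2-4 cols 0-1 z=5 -> covers; best now A (z=1)
Winner: A at z=1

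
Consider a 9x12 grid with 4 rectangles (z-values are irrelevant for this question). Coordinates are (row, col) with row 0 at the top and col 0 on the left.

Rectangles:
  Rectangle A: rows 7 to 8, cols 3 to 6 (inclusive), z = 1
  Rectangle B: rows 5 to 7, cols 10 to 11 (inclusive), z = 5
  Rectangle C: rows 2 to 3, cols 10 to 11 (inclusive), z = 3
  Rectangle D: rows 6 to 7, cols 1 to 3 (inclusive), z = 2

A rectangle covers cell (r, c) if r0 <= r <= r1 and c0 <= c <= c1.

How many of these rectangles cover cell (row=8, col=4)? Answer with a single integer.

Check cell (8,4):
  A: rows 7-8 cols 3-6 -> covers
  B: rows 5-7 cols 10-11 -> outside (row miss)
  C: rows 2-3 cols 10-11 -> outside (row miss)
  D: rows 6-7 cols 1-3 -> outside (row miss)
Count covering = 1

Answer: 1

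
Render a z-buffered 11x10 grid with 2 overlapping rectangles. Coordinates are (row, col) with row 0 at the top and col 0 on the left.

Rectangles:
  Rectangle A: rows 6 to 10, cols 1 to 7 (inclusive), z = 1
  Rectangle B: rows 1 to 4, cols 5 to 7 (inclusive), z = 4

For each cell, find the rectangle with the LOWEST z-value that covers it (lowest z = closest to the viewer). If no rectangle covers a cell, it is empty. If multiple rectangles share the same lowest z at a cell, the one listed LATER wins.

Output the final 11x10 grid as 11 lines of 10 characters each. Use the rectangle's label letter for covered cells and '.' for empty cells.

..........
.....BBB..
.....BBB..
.....BBB..
.....BBB..
..........
.AAAAAAA..
.AAAAAAA..
.AAAAAAA..
.AAAAAAA..
.AAAAAAA..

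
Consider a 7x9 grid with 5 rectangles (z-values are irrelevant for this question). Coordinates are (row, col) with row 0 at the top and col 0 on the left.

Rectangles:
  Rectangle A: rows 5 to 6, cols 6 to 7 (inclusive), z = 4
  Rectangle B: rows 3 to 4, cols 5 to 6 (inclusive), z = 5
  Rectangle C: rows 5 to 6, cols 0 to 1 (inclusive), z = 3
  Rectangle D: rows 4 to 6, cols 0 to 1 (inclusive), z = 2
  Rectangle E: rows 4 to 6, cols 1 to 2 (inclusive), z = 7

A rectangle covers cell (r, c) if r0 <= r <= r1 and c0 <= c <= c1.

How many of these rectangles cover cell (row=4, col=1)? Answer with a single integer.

Answer: 2

Derivation:
Check cell (4,1):
  A: rows 5-6 cols 6-7 -> outside (row miss)
  B: rows 3-4 cols 5-6 -> outside (col miss)
  C: rows 5-6 cols 0-1 -> outside (row miss)
  D: rows 4-6 cols 0-1 -> covers
  E: rows 4-6 cols 1-2 -> covers
Count covering = 2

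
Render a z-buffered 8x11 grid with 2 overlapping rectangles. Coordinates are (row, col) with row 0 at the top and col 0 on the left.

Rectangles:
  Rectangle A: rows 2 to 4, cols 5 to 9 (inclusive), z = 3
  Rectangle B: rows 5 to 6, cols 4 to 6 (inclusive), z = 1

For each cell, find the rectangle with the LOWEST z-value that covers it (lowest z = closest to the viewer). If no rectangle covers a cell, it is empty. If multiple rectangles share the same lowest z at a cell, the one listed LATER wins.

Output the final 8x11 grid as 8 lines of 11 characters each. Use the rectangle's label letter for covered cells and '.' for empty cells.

...........
...........
.....AAAAA.
.....AAAAA.
.....AAAAA.
....BBB....
....BBB....
...........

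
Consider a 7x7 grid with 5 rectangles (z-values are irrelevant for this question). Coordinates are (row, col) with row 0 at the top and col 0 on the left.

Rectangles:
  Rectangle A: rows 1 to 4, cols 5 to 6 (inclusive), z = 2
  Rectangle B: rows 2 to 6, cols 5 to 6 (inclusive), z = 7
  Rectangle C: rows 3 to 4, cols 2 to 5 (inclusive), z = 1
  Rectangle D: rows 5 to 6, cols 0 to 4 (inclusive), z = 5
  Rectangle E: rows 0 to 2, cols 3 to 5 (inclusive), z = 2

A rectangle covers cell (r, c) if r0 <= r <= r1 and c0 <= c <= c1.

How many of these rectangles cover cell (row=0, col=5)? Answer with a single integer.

Check cell (0,5):
  A: rows 1-4 cols 5-6 -> outside (row miss)
  B: rows 2-6 cols 5-6 -> outside (row miss)
  C: rows 3-4 cols 2-5 -> outside (row miss)
  D: rows 5-6 cols 0-4 -> outside (row miss)
  E: rows 0-2 cols 3-5 -> covers
Count covering = 1

Answer: 1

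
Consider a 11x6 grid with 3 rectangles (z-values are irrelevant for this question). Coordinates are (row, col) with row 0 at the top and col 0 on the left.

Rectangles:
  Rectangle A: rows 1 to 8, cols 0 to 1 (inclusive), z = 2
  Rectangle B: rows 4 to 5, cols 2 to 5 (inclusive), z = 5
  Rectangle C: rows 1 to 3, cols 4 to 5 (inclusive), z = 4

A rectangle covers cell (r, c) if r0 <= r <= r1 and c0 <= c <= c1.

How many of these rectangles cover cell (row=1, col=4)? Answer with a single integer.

Check cell (1,4):
  A: rows 1-8 cols 0-1 -> outside (col miss)
  B: rows 4-5 cols 2-5 -> outside (row miss)
  C: rows 1-3 cols 4-5 -> covers
Count covering = 1

Answer: 1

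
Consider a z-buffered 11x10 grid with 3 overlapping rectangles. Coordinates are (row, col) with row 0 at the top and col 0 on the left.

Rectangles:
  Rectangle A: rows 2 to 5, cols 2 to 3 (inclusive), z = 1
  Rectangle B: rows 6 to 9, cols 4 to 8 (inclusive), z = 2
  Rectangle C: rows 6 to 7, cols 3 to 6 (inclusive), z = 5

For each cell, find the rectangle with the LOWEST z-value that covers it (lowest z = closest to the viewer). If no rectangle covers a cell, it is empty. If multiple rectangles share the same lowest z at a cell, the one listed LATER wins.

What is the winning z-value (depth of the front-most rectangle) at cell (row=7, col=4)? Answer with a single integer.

Answer: 2

Derivation:
Check cell (7,4):
  A: rows 2-5 cols 2-3 -> outside (row miss)
  B: rows 6-9 cols 4-8 z=2 -> covers; best now B (z=2)
  C: rows 6-7 cols 3-6 z=5 -> covers; best now B (z=2)
Winner: B at z=2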